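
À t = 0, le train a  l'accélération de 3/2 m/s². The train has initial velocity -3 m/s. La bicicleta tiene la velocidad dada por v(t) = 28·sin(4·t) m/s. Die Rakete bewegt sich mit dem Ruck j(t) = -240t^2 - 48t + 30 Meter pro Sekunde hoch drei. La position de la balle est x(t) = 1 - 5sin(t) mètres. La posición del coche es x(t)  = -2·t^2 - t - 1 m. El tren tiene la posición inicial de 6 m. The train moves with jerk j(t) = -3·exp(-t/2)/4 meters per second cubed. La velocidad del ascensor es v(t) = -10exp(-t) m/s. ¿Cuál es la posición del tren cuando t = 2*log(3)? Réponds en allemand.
Wir müssen unsere Gleichung für den Ruck j(t) = -3·exp(-t/2)/4 3-mal integrieren. Mit ∫j(t)dt und Anwendung von a(0) = 3/2, finden wir a(t) = 3·exp(-t/2)/2. Das Integral von der Beschleunigung, mit v(0) = -3, ergibt die Geschwindigkeit: v(t) = -3·exp(-t/2). Durch Integration von der Geschwindigkeit und Verwendung der Anfangsbedingung x(0) = 6, erhalten wir x(t) = 6·exp(-t/2). Aus der Gleichung für die Position x(t) = 6·exp(-t/2), setzen wir t = 2*log(3) ein und erhalten x = 2.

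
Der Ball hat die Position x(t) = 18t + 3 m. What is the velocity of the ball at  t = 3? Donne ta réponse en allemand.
Ausgehend von der Position x(t) = 18·t + 3, nehmen wir 1 Ableitung. Mit d/dt von x(t) finden wir v(t) = 18. Aus der Gleichung für die Geschwindigkeit v(t) = 18, setzen wir t = 3 ein und erhalten v = 18.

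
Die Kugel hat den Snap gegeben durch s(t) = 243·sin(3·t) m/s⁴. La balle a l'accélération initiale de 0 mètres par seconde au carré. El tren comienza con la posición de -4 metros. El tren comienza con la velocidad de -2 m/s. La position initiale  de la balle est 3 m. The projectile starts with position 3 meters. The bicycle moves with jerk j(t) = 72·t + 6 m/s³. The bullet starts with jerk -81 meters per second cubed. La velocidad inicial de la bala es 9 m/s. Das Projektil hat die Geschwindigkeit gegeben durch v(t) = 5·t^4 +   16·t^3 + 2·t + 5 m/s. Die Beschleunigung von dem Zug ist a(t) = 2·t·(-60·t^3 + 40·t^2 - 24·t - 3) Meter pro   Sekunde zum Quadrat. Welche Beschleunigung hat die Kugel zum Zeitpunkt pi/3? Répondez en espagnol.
Debemos encontrar la integral de nuestra ecuación del snap s(t) = 243·sin(3·t) 2 veces. Tomando ∫s(t)dt y aplicando j(0) = -81, encontramos j(t) = -81·cos(3·t). La integral de la sacudida es la aceleración. Usando a(0) = 0, obtenemos a(t) = -27·sin(3·t). Usando a(t) = -27·sin(3·t) y sustituyendo t = pi/3, encontramos a = 0.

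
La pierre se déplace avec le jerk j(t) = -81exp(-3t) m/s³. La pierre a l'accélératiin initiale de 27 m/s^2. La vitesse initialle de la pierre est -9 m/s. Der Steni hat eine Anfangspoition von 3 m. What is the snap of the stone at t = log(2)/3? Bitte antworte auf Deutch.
Ausgehend von dem Ruck j(t) = -81·exp(-3·t), nehmen wir 1 Ableitung. Mit d/dt von j(t) finden wir s(t) = 243·exp(-3·t). Wir haben den Snap s(t) = 243·exp(-3·t). Durch Einsetzen von t = log(2)/3: s(log(2)/3) = 243/2.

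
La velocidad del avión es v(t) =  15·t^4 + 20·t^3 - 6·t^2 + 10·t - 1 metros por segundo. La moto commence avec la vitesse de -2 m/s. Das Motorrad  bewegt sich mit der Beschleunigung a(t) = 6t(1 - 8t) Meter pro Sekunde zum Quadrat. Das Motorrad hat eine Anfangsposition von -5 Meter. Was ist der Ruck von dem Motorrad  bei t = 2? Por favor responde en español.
Partiendo de la aceleración a(t) = 6·t·(1 - 8·t), tomamos 1 derivada. Tomando d/dt de a(t), encontramos j(t) = 6 - 96·t. Usando j(t) = 6 - 96·t y sustituyendo t = 2, encontramos j = -186.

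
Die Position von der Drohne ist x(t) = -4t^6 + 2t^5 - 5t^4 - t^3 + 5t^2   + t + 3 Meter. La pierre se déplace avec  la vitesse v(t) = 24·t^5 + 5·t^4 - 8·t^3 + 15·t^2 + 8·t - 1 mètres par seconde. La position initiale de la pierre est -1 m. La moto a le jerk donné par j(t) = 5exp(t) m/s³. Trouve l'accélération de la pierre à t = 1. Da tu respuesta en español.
Para resolver esto, necesitamos tomar 1 derivada de nuestra ecuación de la velocidad v(t) = 24·t^5 + 5·t^4 - 8·t^3 + 15·t^2 + 8·t - 1. Derivando la velocidad, obtenemos la aceleración: a(t) = 120·t^4 + 20·t^3 - 24·t^2 + 30·t + 8. Usando a(t) = 120·t^4 + 20·t^3 - 24·t^2 + 30·t + 8 y sustituyendo t = 1, encontramos a = 154.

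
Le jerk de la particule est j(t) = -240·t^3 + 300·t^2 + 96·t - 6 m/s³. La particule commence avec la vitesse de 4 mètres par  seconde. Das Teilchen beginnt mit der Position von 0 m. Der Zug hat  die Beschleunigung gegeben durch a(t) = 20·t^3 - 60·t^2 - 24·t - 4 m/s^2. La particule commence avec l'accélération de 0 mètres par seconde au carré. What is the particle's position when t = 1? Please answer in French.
Pour résoudre ceci, nous devons prendre 3 intégrales de notre équation du jerk j(t) = -240·t^3 + 300·t^2 + 96·t - 6. En intégrant le jerk et en utilisant la condition initiale a(0) = 0, nous obtenons a(t) = 2·t·(-30·t^3 + 50·t^2 + 24·t - 3). La primitive de l'accélération, avec v(0) = 4, donne la vitesse: v(t) = -12·t^5 + 25·t^4 + 16·t^3 - 3·t^2 + 4. L'intégrale de la vitesse est la position. En utilisant x(0) = 0, nous obtenons x(t) = -2·t^6 + 5·t^5 + 4·t^4 - t^3 + 4·t. En utilisant x(t) = -2·t^6 + 5·t^5 + 4·t^4 - t^3 + 4·t et en substituant t = 1, nous trouvons x = 10.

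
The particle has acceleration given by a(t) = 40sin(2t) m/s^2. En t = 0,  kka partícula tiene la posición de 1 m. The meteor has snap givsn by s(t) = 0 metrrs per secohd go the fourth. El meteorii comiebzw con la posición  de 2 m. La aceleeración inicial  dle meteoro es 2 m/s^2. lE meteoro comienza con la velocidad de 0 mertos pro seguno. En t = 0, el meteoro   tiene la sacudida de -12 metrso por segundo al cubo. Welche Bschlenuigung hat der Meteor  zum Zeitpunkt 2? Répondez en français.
Pour résoudre ceci, nous devons prendre 2 primitives de notre équation du snap s(t) = 0. La primitive du snap, avec j(0) = -12, donne le jerk: j(t) = -12. En intégrant le jerk et en utilisant la condition initiale a(0) = 2, nous obtenons a(t) = 2 - 12·t. Nous avons l'accélération a(t) = 2 - 12·t. En substituant t = 2: a(2) = -22.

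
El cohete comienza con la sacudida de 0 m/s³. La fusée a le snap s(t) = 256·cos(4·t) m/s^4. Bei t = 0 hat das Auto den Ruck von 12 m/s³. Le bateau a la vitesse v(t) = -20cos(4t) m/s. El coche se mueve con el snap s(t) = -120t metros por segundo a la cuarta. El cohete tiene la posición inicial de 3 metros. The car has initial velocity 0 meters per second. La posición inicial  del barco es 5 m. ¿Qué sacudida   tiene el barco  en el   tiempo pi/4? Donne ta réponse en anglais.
To solve this, we need to take 2 derivatives of our velocity equation v(t) = -20·cos(4·t). Taking d/dt of v(t), we find a(t) = 80·sin(4·t). The derivative of acceleration gives jerk: j(t) = 320·cos(4·t). Using j(t) = 320·cos(4·t) and substituting t = pi/4, we find j = -320.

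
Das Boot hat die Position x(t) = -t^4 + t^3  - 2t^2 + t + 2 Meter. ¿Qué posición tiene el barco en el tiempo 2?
De la ecuación de la posición x(t) = -t^4 + t^3 - 2·t^2 + t + 2, sustituimos t = 2 para obtener x = -12.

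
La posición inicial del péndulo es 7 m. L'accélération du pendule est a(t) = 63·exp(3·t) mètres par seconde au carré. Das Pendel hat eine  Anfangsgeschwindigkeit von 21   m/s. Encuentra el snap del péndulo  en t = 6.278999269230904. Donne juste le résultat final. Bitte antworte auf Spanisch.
s(6.278999269230904) = 85977984945.2538.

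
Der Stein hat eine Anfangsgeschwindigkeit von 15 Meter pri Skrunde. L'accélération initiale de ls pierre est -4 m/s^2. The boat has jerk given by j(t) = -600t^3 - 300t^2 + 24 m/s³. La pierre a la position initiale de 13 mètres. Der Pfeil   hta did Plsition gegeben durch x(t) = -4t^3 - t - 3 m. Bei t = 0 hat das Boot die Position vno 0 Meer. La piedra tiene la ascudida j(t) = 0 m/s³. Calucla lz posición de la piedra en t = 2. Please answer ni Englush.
We need to integrate our jerk equation j(t) = 0 3 times. Finding the integral of j(t) and using a(0) = -4: a(t) = -4. Taking ∫a(t)dt and applying v(0) = 15, we find v(t) = 15 - 4·t. Taking ∫v(t)dt and applying x(0) = 13, we find x(t) = -2·t^2 + 15·t + 13. From the given position equation x(t) = -2·t^2 + 15·t + 13, we substitute t = 2 to get x = 35.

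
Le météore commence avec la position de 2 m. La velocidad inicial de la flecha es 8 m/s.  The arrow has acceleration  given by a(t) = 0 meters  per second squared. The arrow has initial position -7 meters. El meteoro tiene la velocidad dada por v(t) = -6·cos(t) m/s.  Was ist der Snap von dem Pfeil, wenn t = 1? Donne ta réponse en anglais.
Starting from acceleration a(t) = 0, we take 2 derivatives. Taking d/dt of a(t), we find j(t) = 0. The derivative of jerk gives snap: s(t) = 0. We have snap s(t) = 0. Substituting t = 1: s(1) = 0.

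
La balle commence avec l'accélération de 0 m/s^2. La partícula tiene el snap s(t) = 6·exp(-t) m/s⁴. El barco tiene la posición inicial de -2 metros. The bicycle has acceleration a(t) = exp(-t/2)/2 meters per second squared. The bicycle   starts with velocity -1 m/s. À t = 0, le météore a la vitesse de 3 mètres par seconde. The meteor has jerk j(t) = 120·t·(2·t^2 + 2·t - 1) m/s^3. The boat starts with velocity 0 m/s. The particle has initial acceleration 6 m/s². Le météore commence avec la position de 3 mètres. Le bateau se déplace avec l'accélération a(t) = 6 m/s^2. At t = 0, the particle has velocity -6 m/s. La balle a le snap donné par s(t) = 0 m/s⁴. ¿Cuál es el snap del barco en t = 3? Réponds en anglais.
Starting from acceleration a(t) = 6, we take 2 derivatives. Differentiating acceleration, we get jerk: j(t) = 0. Differentiating jerk, we get snap: s(t) = 0. From the given snap equation s(t) = 0, we substitute t = 3 to get s = 0.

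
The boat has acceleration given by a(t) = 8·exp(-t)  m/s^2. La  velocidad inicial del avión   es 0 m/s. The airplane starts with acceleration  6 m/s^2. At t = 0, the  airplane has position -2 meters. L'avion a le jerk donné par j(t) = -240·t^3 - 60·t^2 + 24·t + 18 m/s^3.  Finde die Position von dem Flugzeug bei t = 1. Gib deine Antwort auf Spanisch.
Necesitamos integrar nuestra ecuación de la sacudida j(t) = -240·t^3 - 60·t^2 + 24·t + 18 3 veces. Tomando ∫j(t)dt y aplicando a(0) = 6, encontramos a(t) = -60·t^4 - 20·t^3 + 12·t^2 + 18·t + 6. La antiderivada de la aceleración es la velocidad. Usando v(0) = 0, obtenemos v(t) = t·(-12·t^4 - 5·t^3 + 4·t^2 + 9·t + 6). La integral de la velocidad, con x(0) = -2, da la posición: x(t) = -2·t^6 - t^5 + t^4 + 3·t^3 + 3·t^2 - 2. De la ecuación de la posición x(t) = -2·t^6 - t^5 + t^4 + 3·t^3 + 3·t^2 - 2, sustituimos t = 1 para obtener x = 2.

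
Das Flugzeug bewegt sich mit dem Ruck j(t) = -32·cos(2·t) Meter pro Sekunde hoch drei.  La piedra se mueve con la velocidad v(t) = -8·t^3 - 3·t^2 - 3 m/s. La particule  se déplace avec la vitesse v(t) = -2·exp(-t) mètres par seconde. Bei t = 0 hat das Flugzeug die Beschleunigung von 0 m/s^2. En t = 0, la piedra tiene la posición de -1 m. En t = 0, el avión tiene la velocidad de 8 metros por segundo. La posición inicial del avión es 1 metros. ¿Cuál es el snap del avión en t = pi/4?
Partiendo de la sacudida j(t) = -32·cos(2·t), tomamos 1 derivada. Derivando la sacudida, obtenemos el snap: s(t) = 64·sin(2·t). Usando s(t) = 64·sin(2·t) y sustituyendo t = pi/4, encontramos s = 64.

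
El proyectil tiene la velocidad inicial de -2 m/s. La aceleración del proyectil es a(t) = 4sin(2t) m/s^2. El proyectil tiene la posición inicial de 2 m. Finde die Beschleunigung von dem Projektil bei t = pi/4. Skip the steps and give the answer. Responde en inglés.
The acceleration at t = pi/4 is a = 4.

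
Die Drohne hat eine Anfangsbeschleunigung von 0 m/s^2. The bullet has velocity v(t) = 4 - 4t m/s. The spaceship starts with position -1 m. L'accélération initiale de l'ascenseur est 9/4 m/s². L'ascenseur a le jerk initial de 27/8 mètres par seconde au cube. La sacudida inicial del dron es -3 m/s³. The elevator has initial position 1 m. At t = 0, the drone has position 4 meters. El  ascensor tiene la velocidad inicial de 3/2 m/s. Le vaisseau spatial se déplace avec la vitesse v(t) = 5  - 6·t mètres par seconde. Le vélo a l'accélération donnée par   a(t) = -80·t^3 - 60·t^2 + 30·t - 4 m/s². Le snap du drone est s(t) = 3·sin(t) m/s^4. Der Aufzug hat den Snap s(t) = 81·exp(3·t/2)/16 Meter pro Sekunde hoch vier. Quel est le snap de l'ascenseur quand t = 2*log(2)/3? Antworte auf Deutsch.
Aus der Gleichung für den Snap s(t) = 81·exp(3·t/2)/16, setzen wir t = 2*log(2)/3 ein und erhalten s = 81/8.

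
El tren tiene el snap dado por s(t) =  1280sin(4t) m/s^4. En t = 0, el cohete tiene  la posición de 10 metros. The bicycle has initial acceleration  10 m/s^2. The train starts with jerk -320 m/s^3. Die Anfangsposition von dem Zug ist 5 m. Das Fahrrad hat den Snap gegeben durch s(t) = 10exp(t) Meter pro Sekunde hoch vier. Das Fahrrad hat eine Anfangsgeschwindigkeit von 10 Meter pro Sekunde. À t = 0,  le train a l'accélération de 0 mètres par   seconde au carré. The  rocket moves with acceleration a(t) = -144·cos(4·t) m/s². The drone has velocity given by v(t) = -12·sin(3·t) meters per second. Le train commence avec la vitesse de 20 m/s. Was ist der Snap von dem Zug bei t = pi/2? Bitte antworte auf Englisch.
From the given snap equation s(t) = 1280·sin(4·t), we substitute t = pi/2 to get s = 0.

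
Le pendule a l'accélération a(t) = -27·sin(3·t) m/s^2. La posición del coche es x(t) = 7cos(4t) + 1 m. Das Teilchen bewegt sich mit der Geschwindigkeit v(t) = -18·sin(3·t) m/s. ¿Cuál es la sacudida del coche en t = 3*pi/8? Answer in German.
Um dies zu lösen, müssen wir 3 Ableitungen unserer Gleichung für die Position x(t) = 7·cos(4·t) + 1 nehmen. Die Ableitung von der Position ergibt die Geschwindigkeit: v(t) = -28·sin(4·t). Mit d/dt von v(t) finden wir a(t) = -112·cos(4·t). Durch Ableiten von der Beschleunigung erhalten wir den Ruck: j(t) = 448·sin(4·t). Wir haben den Ruck j(t) = 448·sin(4·t). Durch Einsetzen von t = 3*pi/8: j(3*pi/8) = -448.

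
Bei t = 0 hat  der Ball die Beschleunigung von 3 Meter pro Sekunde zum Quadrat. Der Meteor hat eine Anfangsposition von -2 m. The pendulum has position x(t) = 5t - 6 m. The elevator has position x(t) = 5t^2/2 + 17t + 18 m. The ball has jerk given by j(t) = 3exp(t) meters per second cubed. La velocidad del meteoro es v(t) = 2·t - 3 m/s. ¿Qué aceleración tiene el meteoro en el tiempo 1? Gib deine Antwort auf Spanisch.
Partiendo de la velocidad v(t) = 2·t - 3, tomamos 1 derivada. Tomando d/dt de v(t), encontramos a(t) = 2. Tenemos la aceleración a(t) = 2. Sustituyendo t = 1: a(1) = 2.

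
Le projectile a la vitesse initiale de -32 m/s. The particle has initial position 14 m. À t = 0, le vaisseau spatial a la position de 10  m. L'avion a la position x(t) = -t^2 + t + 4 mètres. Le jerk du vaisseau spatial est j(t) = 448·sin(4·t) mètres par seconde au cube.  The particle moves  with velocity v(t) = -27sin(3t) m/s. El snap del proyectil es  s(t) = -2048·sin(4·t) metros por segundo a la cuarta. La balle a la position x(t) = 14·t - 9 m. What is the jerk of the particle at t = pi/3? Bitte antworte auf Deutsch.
Wir müssen unsere Gleichung für die Geschwindigkeit v(t) = -27·sin(3·t) 2-mal ableiten. Mit d/dt von v(t) finden wir a(t) = -81·cos(3·t). Mit d/dt von a(t) finden wir j(t) = 243·sin(3·t). Aus der Gleichung für den Ruck j(t) = 243·sin(3·t), setzen wir t = pi/3 ein und erhalten j = 0.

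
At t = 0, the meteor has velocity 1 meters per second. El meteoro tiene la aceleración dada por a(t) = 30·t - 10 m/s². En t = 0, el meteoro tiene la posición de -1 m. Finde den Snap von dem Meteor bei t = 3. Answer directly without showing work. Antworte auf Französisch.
La réponse est 0.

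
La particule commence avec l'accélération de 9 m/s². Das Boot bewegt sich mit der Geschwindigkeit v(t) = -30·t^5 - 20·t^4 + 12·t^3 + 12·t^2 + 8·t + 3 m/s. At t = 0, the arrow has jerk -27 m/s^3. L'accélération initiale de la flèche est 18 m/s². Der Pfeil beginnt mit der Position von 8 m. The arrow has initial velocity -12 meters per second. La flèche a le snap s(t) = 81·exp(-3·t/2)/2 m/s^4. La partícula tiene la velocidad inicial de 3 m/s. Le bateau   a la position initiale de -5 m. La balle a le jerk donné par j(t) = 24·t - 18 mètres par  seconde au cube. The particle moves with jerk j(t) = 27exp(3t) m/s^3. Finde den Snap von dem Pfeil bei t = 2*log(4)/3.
Mit s(t) = 81·exp(-3·t/2)/2 und Einsetzen von t = 2*log(4)/3, finden wir s = 81/8.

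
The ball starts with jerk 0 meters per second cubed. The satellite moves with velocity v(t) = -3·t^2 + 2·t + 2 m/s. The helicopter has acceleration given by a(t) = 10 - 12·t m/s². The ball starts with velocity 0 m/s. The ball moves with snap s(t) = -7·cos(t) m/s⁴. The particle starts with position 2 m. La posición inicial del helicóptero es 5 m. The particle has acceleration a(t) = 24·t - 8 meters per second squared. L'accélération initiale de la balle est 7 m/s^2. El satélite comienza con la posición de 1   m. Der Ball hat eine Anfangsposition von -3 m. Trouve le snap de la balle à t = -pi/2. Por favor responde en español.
De la ecuación del snap s(t) = -7·cos(t), sustituimos t = -pi/2 para obtener s = 0.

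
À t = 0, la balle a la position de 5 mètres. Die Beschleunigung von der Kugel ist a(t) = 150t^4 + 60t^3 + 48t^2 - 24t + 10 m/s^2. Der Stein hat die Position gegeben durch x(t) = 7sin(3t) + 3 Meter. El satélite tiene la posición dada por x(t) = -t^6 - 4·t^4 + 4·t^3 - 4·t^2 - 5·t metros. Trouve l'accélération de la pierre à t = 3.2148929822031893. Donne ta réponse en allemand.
Ausgehend von der Position x(t) = 7·sin(3·t) + 3, nehmen wir 2 Ableitungen. Die Ableitung von der Position ergibt die Geschwindigkeit: v(t) = 21·cos(3·t). Mit d/dt von v(t) finden wir a(t) = -63·sin(3·t). Aus der Gleichung für die Beschleunigung a(t) = -63·sin(3·t), setzen wir t = 3.2148929822031893 ein und erhalten a = 13.7423786437526.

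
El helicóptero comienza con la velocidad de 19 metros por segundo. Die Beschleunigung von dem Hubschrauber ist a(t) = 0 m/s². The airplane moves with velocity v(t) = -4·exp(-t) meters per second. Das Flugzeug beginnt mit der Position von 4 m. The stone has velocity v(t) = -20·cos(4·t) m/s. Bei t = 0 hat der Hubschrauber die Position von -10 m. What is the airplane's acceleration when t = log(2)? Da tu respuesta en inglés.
We must differentiate our velocity equation v(t) = -4·exp(-t) 1 time. The derivative of velocity gives acceleration: a(t) = 4·exp(-t). Using a(t) = 4·exp(-t) and substituting t = log(2), we find a = 2.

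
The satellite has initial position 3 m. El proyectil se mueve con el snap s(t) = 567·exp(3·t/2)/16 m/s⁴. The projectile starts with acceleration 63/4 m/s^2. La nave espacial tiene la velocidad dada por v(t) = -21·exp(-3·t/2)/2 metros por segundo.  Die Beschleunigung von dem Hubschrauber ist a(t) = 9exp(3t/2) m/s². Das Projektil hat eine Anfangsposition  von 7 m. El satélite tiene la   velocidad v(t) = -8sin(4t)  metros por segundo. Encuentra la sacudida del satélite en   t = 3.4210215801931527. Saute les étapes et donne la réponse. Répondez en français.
La réponse est 115.085167112249.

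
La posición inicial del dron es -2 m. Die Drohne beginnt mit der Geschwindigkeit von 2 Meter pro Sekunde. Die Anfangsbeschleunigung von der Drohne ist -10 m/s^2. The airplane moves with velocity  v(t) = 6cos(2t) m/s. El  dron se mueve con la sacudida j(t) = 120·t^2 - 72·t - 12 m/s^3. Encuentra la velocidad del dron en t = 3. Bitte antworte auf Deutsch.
Wir müssen unsere Gleichung für den Ruck j(t) = 120·t^2 - 72·t - 12 2-mal integrieren. Durch Integration von dem Ruck und Verwendung der Anfangsbedingung a(0) = -10, erhalten wir a(t) = 40·t^3 - 36·t^2 - 12·t - 10. Durch Integration von der Beschleunigung und Verwendung der Anfangsbedingung v(0) = 2, erhalten wir v(t) = 10·t^4 - 12·t^3 - 6·t^2 - 10·t + 2. Mit v(t) = 10·t^4 - 12·t^3 - 6·t^2 - 10·t + 2 und Einsetzen von t = 3, finden wir v = 404.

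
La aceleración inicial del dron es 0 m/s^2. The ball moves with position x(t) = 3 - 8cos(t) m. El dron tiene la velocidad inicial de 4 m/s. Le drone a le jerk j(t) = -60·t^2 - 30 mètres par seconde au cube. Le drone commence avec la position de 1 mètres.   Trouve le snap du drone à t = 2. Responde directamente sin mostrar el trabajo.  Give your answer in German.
Bei t = 2, s = -240.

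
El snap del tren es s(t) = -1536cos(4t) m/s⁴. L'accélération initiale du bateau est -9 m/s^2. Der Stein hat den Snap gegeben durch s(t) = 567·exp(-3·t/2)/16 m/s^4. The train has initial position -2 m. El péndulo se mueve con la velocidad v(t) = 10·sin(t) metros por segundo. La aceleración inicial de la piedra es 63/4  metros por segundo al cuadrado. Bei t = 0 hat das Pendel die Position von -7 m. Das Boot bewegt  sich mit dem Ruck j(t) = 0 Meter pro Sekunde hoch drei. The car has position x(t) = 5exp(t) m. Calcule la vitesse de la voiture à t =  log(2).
En partant de la position x(t) = 5·exp(t), nous prenons 1 dérivée. En prenant d/dt de x(t), nous trouvons v(t) = 5·exp(t). De l'équation de la vitesse v(t) = 5·exp(t), nous substituons t = log(2) pour obtenir v = 10.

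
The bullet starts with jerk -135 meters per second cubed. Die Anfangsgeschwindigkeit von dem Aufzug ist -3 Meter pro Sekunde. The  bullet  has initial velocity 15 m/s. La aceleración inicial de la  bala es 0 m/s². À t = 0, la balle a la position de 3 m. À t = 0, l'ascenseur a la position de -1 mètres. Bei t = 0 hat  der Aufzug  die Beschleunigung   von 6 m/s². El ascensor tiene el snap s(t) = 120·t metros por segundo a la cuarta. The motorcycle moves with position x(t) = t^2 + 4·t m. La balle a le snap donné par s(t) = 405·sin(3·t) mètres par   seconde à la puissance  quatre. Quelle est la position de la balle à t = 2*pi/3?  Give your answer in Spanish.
Partiendo del snap s(t) = 405·sin(3·t), tomamos 4 integrales. La antiderivada del snap, con j(0) = -135, da la sacudida: j(t) = -135·cos(3·t). La integral de la sacudida, con a(0) = 0, da la aceleración: a(t) = -45·sin(3·t). Integrando la aceleración y usando la condición inicial v(0) = 15, obtenemos v(t) = 15·cos(3·t). La integral de la velocidad es la posición. Usando x(0) = 3, obtenemos x(t) = 5·sin(3·t) + 3. Usando x(t) = 5·sin(3·t) + 3 y sustituyendo t = 2*pi/3, encontramos x = 3.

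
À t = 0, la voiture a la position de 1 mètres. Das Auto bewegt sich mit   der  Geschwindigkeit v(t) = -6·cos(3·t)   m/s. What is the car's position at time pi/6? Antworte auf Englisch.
We need to integrate our velocity equation v(t) = -6·cos(3·t) 1 time. Finding the antiderivative of v(t) and using x(0) = 1: x(t) = 1 - 2·sin(3·t). Using x(t) = 1 - 2·sin(3·t) and substituting t = pi/6, we find x = -1.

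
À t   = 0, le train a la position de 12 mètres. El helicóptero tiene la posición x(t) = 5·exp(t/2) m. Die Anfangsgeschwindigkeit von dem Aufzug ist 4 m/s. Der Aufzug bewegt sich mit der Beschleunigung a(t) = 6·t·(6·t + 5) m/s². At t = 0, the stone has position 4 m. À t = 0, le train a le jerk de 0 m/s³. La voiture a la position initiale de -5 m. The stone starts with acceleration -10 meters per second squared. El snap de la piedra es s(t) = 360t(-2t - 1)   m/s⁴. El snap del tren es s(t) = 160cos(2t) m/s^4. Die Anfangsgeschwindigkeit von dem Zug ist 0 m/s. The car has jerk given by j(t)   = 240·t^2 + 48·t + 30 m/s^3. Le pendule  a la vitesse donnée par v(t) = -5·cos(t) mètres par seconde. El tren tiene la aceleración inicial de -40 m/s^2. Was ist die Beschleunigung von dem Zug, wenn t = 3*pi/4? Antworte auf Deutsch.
Um dies zu lösen, müssen wir 2 Stammfunktionen unserer Gleichung für den Snap s(t) = 160·cos(2·t) finden. Die Stammfunktion von dem Snap ist der Ruck. Mit j(0) = 0 erhalten wir j(t) = 80·sin(2·t). Durch Integration von dem Ruck und Verwendung der Anfangsbedingung a(0) = -40, erhalten wir a(t) = -40·cos(2·t). Aus der Gleichung für die Beschleunigung a(t) = -40·cos(2·t), setzen wir t = 3*pi/4 ein und erhalten a = 0.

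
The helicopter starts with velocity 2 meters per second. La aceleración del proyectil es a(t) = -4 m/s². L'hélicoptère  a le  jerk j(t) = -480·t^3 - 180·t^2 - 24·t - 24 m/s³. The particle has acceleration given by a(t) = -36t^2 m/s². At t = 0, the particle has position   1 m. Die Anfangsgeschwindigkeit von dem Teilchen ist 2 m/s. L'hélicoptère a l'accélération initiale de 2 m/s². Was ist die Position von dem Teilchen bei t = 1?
Um dies zu lösen, müssen wir 2 Stammfunktionen unserer Gleichung für die Beschleunigung a(t) = -36·t^2 finden. Das Integral von der Beschleunigung ist die Geschwindigkeit. Mit v(0) = 2 erhalten wir v(t) = 2 - 12·t^3. Durch Integration von der Geschwindigkeit und Verwendung der Anfangsbedingung x(0) = 1, erhalten wir x(t) = -3·t^4 + 2·t + 1. Mit x(t) = -3·t^4 + 2·t + 1 und Einsetzen von t = 1, finden wir x = 0.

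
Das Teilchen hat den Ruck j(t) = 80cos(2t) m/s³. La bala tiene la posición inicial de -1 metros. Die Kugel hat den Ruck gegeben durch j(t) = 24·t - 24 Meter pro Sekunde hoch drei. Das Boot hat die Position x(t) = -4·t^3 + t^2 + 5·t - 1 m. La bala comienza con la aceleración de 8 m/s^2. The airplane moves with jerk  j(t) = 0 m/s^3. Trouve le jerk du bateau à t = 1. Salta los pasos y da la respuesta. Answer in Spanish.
En t = 1, j = -24.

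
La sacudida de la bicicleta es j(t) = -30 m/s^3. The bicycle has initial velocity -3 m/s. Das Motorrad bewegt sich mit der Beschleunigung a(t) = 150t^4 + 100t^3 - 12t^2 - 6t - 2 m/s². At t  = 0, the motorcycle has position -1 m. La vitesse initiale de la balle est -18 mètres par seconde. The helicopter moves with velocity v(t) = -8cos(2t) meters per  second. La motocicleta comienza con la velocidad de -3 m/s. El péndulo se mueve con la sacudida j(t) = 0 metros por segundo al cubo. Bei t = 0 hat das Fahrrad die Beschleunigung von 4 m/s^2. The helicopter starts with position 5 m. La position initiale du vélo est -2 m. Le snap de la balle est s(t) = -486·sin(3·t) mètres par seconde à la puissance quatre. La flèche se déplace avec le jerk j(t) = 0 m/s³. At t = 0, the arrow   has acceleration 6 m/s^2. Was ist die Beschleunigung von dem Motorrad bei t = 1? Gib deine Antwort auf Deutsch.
Wir haben die Beschleunigung a(t) = 150·t^4 + 100·t^3 - 12·t^2 - 6·t - 2. Durch Einsetzen von t = 1: a(1) = 230.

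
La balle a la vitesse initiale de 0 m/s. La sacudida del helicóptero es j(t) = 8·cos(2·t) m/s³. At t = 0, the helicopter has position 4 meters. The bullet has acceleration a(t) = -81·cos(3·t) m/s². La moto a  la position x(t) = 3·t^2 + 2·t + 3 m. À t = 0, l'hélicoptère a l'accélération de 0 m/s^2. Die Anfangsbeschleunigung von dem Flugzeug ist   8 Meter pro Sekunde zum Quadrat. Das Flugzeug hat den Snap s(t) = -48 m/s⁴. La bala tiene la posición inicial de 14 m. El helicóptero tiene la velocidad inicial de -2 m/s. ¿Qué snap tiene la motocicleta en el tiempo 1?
Partiendo de la posición x(t) = 3·t^2 + 2·t + 3, tomamos 4 derivadas. La derivada de la posición da la velocidad: v(t) = 6·t + 2. La derivada de la velocidad da la aceleración: a(t) = 6. La derivada de la aceleración da la sacudida: j(t) = 0. La derivada de la sacudida da el snap: s(t) = 0. Usando s(t) = 0 y sustituyendo t = 1, encontramos s = 0.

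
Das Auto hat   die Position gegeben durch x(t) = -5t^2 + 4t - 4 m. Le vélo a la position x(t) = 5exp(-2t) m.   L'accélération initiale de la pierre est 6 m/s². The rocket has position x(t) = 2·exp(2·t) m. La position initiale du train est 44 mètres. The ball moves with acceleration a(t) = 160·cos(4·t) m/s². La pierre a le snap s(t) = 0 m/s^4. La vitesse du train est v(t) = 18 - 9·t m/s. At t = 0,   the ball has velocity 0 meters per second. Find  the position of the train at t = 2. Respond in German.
Wir müssen unsere Gleichung für die Geschwindigkeit v(t) = 18 - 9·t 1-mal integrieren. Mit ∫v(t)dt und Anwendung von x(0) = 44, finden wir x(t) = -9·t^2/2 + 18·t + 44. Mit x(t) = -9·t^2/2 + 18·t + 44 und Einsetzen von t = 2, finden wir x = 62.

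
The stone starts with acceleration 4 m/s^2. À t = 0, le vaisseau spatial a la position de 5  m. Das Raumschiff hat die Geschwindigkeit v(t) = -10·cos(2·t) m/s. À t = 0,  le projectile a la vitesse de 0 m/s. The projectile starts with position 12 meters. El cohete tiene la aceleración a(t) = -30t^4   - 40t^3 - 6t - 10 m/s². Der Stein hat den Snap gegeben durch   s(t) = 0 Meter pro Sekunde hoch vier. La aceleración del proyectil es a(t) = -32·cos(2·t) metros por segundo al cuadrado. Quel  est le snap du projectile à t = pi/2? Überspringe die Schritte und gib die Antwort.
La réponse est -128.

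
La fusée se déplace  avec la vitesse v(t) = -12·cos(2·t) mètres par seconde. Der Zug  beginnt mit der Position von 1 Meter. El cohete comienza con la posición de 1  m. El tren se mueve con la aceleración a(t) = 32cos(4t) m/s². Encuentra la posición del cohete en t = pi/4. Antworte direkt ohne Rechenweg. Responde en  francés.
La réponse est -5.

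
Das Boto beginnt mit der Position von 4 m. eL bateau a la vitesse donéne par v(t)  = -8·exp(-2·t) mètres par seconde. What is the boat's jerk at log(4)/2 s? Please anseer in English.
Starting from velocity v(t) = -8·exp(-2·t), we take 2 derivatives. Taking d/dt of v(t), we find a(t) = 16·exp(-2·t). The derivative of acceleration gives jerk: j(t) = -32·exp(-2·t). From the given jerk equation j(t) = -32·exp(-2·t), we substitute t = log(4)/2 to get j = -8.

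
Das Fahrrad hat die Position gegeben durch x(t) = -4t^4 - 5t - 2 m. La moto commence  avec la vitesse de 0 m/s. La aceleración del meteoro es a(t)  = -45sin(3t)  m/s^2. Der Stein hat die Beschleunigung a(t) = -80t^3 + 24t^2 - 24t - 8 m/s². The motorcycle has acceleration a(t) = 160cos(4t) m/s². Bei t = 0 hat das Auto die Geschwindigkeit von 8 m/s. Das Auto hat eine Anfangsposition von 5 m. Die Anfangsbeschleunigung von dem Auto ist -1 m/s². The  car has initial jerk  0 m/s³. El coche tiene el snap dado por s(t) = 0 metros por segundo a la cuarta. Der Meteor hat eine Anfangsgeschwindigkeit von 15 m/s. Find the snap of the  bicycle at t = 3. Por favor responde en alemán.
Um dies zu lösen, müssen wir 4 Ableitungen unserer Gleichung für die Position x(t) = -4·t^4 - 5·t - 2 nehmen. Mit d/dt von x(t) finden wir v(t) = -16·t^3 - 5. Durch Ableiten von der Geschwindigkeit erhalten wir die Beschleunigung: a(t) = -48·t^2. Durch Ableiten von der Beschleunigung erhalten wir den Ruck: j(t) = -96·t. Durch Ableiten von dem Ruck erhalten wir den Snap: s(t) = -96. Aus der Gleichung für den Snap s(t) = -96, setzen wir t = 3 ein und erhalten s = -96.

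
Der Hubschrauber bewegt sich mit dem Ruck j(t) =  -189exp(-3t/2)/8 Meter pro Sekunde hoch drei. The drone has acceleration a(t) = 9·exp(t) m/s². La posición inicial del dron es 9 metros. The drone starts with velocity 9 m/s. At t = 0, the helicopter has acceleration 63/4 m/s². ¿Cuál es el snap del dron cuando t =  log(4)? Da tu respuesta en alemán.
Um dies zu lösen, müssen wir 2 Ableitungen unserer Gleichung für die Beschleunigung a(t) = 9·exp(t) nehmen. Durch Ableiten von der Beschleunigung erhalten wir den Ruck: j(t) = 9·exp(t). Mit d/dt von j(t) finden wir s(t) = 9·exp(t). Wir haben den Snap s(t) = 9·exp(t). Durch Einsetzen von t = log(4): s(log(4)) = 36.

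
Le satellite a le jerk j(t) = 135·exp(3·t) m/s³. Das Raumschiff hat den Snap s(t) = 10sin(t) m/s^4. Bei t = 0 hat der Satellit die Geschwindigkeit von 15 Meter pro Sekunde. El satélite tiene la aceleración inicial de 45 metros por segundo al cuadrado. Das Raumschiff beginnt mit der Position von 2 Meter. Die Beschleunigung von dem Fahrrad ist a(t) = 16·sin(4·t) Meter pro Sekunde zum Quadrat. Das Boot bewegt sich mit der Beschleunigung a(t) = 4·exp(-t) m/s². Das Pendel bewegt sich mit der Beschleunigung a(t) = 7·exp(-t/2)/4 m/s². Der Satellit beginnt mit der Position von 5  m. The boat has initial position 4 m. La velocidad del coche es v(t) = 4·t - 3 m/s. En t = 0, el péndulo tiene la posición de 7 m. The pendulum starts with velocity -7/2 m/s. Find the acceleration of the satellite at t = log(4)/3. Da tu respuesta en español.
Necesitamos integrar nuestra ecuación de la sacudida j(t) = 135·exp(3·t) 1 vez. La antiderivada de la sacudida, con a(0) = 45, da la aceleración: a(t) = 45·exp(3·t). Tenemos la aceleración a(t) = 45·exp(3·t). Sustituyendo t = log(4)/3: a(log(4)/3) = 180.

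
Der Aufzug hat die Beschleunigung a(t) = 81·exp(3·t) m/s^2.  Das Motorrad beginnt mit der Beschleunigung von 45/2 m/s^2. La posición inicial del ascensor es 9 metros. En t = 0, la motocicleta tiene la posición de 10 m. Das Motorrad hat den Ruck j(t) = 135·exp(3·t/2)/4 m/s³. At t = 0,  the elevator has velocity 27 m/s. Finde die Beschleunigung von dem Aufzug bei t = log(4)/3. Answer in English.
Using a(t) = 81·exp(3·t) and substituting t = log(4)/3, we find a = 324.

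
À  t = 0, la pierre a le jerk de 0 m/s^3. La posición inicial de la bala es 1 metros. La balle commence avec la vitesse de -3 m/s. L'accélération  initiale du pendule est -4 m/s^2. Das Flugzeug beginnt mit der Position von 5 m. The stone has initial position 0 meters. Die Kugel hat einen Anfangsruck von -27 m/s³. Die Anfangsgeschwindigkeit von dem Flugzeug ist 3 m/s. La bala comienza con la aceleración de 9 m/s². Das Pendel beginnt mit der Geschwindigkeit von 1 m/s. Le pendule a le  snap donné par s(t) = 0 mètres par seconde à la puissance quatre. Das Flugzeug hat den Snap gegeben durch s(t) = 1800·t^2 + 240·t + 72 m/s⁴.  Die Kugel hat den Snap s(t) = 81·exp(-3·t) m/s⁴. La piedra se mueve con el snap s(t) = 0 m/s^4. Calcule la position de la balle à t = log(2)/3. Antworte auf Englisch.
To find the answer, we compute 4 antiderivatives of s(t) = 81·exp(-3·t). Finding the integral of s(t) and using j(0) = -27: j(t) = -27·exp(-3·t). The integral of jerk, with a(0) = 9, gives acceleration: a(t) = 9·exp(-3·t). The antiderivative of acceleration, with v(0) = -3, gives velocity: v(t) = -3·exp(-3·t). Finding the integral of v(t) and using x(0) = 1: x(t) = exp(-3·t). From the given position equation x(t) = exp(-3·t), we substitute t = log(2)/3 to get x = 1/2.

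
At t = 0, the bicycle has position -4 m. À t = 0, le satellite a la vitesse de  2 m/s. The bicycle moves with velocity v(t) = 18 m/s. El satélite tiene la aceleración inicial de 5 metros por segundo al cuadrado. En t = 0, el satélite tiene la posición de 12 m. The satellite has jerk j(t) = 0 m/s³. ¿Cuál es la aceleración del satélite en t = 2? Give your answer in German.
Um dies zu lösen, müssen wir 1 Integral unserer Gleichung für den Ruck j(t) = 0 finden. Das Integral von dem Ruck ist die Beschleunigung. Mit a(0) = 5 erhalten wir a(t) = 5. Aus der Gleichung für die Beschleunigung a(t) = 5, setzen wir t = 2 ein und erhalten a = 5.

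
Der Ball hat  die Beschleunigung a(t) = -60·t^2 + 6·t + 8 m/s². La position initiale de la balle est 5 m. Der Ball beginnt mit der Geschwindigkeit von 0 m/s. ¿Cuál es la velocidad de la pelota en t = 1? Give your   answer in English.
We need to integrate our acceleration equation a(t) = -60·t^2 + 6·t + 8 1 time. The antiderivative of acceleration is velocity. Using v(0) = 0, we get v(t) = t·(-20·t^2 + 3·t + 8). From the given velocity equation v(t) = t·(-20·t^2 + 3·t + 8), we substitute t = 1 to get v = -9.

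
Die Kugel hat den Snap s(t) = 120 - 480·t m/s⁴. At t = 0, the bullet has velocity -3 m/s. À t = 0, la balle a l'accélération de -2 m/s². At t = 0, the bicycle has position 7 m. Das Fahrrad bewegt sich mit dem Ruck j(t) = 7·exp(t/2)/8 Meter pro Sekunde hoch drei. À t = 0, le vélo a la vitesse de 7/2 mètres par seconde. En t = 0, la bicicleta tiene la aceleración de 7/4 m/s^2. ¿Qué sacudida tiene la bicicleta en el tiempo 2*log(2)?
Tenemos la sacudida j(t) = 7·exp(t/2)/8. Sustituyendo t = 2*log(2): j(2*log(2)) = 7/4.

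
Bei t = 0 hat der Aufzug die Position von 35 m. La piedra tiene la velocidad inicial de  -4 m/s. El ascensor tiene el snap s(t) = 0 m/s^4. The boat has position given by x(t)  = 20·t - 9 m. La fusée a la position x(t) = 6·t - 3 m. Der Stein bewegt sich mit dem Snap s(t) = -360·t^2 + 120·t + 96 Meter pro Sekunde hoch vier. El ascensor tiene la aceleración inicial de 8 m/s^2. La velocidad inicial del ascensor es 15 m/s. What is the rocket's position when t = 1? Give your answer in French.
De l'équation de la position x(t) = 6·t - 3, nous substituons t = 1 pour obtenir x = 3.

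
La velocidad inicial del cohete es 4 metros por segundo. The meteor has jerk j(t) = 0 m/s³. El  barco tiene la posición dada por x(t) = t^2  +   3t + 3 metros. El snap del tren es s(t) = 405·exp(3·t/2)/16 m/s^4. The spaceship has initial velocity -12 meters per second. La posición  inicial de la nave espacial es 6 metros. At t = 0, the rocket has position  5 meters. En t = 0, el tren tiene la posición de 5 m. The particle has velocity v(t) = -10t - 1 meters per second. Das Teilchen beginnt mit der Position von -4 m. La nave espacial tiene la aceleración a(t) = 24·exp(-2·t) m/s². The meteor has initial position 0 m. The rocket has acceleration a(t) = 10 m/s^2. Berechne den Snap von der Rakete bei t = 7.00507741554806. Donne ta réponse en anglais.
To solve this, we need to take 2 derivatives of our acceleration equation a(t) = 10. Differentiating acceleration, we get jerk: j(t) = 0. The derivative of jerk gives snap: s(t) = 0. We have snap s(t) = 0. Substituting t = 7.00507741554806: s(7.00507741554806) = 0.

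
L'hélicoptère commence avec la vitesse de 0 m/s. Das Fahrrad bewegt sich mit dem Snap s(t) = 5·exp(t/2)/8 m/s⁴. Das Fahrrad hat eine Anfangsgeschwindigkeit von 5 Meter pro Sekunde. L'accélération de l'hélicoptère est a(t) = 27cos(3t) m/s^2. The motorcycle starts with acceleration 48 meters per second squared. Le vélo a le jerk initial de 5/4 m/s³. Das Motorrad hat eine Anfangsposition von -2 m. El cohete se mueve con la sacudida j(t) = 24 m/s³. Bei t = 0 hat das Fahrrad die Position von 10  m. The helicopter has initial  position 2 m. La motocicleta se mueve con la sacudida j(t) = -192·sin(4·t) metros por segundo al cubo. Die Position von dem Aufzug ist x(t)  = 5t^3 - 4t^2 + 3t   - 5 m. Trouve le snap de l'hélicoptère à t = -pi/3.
Pour résoudre ceci, nous devons prendre 2 dérivées de notre équation de l'accélération a(t) = 27·cos(3·t). La dérivée de l'accélération donne le jerk: j(t) = -81·sin(3·t). En dérivant le jerk, nous obtenons le snap: s(t) = -243·cos(3·t). En utilisant s(t) = -243·cos(3·t) et en substituant t = -pi/3, nous trouvons s = 243.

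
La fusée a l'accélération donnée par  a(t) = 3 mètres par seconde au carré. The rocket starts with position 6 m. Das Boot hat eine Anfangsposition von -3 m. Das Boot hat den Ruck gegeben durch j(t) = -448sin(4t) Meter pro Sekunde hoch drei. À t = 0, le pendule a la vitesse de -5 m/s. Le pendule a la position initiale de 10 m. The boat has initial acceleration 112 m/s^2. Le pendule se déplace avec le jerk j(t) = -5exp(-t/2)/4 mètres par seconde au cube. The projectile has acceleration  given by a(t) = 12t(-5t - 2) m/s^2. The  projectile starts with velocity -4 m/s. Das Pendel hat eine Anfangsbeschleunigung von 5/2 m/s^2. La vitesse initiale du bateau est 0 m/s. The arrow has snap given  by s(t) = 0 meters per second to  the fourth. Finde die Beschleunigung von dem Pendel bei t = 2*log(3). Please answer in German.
Wir müssen das Integral unserer Gleichung für den Ruck j(t) = -5·exp(-t/2)/4 1-mal finden. Mit ∫j(t)dt und Anwendung von a(0) = 5/2, finden wir a(t) = 5·exp(-t/2)/2. Wir haben die Beschleunigung a(t) = 5·exp(-t/2)/2. Durch Einsetzen von t = 2*log(3): a(2*log(3)) = 5/6.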